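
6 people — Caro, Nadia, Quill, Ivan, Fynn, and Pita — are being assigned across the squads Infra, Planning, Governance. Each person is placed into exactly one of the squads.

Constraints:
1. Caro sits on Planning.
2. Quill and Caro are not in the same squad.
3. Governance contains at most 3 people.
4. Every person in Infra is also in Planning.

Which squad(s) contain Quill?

From (1): Caro ∈ Planning.
(2): Quill ∉ Planning.
(4) contrapositive: Quill ∉ Infra.
Only one squad left: Quill ∈ Governance.

Quill: Governance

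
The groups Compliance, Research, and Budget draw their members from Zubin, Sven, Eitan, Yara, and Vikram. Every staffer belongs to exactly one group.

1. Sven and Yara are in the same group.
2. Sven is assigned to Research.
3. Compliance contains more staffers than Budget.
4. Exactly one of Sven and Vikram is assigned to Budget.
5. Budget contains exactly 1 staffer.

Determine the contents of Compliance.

Compliance = {Eitan, Zubin}

From (2): Sven ∈ Research.
(1): Yara matches Sven: Yara ∉ Compliance.
(1): Yara matches Sven: Yara ∈ Research.
(4) (exactly one): Vikram ∈ Budget.
(5): Budget already has 1, so the rest are out.
Suppose Zubin ∉ Compliance: no assignment then satisfies all the clues, so Zubin ∈ Compliance.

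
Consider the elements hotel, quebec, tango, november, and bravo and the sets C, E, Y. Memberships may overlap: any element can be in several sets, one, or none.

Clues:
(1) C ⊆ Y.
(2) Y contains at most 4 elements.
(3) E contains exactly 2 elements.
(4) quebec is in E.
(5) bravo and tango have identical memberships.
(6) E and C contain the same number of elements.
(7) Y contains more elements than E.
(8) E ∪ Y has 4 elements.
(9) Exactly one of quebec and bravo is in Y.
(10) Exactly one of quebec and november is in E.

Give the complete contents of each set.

C = {bravo, tango}; E = {hotel, quebec}; Y = {bravo, hotel, tango}

From (4): quebec ∈ E.
(10) (exactly one): november ∉ E.
Suppose hotel ∈ C: no assignment then satisfies all the clues, so hotel ∉ C.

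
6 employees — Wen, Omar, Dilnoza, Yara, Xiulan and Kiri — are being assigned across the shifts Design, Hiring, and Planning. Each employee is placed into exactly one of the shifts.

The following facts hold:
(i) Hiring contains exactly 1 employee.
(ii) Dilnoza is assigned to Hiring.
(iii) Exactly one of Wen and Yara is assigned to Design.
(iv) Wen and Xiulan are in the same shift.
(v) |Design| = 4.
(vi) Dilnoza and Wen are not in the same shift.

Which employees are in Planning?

Planning = {Yara}

From (ii): Dilnoza ∈ Hiring.
(i): Hiring already has 1, so the rest are out.
Suppose Wen ∈ Planning: no assignment then satisfies all the clues, so Wen ∉ Planning.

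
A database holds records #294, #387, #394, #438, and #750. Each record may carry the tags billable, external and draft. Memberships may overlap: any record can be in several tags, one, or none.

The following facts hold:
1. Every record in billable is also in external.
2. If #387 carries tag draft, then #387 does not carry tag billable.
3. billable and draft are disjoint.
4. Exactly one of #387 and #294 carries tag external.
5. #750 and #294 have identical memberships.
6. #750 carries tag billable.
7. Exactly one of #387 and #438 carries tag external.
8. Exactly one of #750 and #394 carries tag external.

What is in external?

From (6): #750 ∈ billable.
(1) with #750 ∈ billable: #750 ∈ external.
(3) (disjoint): #750 ∉ draft.
(5): #294 matches #750: #294 ∈ billable.
(5): #294 matches #750: #294 ∈ external.
(5): #294 matches #750: #294 ∉ draft.
(8) (exactly one): #394 ∉ external.
(1) contrapositive: #394 ∉ billable.
(4) (exactly one): #387 ∉ external.
(7) (exactly one): #438 ∈ external.
(1) contrapositive: #387 ∉ billable.

external = {#294, #438, #750}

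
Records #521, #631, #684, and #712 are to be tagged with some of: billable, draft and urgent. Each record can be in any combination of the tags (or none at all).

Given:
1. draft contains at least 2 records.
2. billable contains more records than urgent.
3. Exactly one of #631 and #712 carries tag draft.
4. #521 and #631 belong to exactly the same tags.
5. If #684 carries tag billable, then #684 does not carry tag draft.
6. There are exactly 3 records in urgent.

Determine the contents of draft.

draft = {#521, #631}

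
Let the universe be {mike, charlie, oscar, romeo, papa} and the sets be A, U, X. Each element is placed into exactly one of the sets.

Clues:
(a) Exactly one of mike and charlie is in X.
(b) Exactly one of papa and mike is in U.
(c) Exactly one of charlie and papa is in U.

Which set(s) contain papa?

papa: U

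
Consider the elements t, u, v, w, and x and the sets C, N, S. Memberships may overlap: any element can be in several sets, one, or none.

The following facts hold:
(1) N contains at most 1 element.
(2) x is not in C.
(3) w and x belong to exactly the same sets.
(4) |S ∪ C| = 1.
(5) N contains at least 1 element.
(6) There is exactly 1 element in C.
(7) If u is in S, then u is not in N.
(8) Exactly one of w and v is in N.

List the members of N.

N = {v}

From (2): x ∉ C.
(3): w matches x: w ∉ C.
Suppose t ∈ N: no assignment then satisfies all the clues, so t ∉ N.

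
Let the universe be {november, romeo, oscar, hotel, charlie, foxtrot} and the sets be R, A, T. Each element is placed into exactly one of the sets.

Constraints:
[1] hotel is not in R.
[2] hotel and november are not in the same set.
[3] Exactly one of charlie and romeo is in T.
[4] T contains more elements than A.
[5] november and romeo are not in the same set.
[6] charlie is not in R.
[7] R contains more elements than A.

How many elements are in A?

1

From (1): hotel ∉ R.
From (6): charlie ∉ R.
Suppose oscar ∈ A: no assignment then satisfies all the clues, so oscar ∉ A.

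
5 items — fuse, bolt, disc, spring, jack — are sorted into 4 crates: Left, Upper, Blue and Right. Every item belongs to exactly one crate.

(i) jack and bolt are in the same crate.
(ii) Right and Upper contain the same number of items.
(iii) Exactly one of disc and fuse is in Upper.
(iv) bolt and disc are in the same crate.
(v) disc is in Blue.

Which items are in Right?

Right = {spring}

From (v): disc ∈ Blue.
(iii) (exactly one): fuse ∈ Upper.
(iv): bolt matches disc: bolt ∉ Left.
(iv): bolt matches disc: bolt ∉ Upper.
(iv): bolt matches disc: bolt ∈ Blue.
(i): jack matches bolt: jack ∉ Left.
(i): jack matches bolt: jack ∉ Upper.
(i): jack matches bolt: jack ∈ Blue.
Suppose spring ∉ Right: no assignment then satisfies all the clues, so spring ∈ Right.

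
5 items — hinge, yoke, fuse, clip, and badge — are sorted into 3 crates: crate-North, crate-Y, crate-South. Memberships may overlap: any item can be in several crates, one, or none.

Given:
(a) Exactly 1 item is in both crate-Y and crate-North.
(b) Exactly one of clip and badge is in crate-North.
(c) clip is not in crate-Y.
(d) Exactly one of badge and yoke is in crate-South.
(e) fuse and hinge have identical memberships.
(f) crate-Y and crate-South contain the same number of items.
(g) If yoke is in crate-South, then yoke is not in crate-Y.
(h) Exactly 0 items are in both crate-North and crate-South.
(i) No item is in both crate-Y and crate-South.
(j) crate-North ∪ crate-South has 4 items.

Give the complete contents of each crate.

From (c): clip ∉ crate-Y.
Suppose hinge ∉ crate-North: no assignment then satisfies all the clues, so hinge ∈ crate-North.

crate-North = {badge, fuse, hinge}; crate-Y = {badge}; crate-South = {yoke}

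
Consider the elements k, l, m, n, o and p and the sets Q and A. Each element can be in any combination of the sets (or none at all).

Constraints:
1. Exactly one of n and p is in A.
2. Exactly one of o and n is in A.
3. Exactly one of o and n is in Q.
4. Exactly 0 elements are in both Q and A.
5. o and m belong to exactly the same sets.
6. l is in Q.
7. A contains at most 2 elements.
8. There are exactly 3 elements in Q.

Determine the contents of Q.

Q = {l, m, o}

From (6): l ∈ Q.
Suppose k ∈ Q: no assignment then satisfies all the clues, so k ∉ Q.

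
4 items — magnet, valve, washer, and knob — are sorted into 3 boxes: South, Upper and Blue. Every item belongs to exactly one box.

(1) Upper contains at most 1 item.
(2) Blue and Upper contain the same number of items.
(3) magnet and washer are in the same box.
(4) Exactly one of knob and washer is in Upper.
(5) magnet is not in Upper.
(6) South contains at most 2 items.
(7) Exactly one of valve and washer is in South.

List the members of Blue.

Blue = {valve}

From (5): magnet ∉ Upper.
(3): washer matches magnet: washer ∉ Upper.
(4) (exactly one): knob ∈ Upper.
(1): Upper already has 1, so the rest are out.
Suppose magnet ∈ Blue: no assignment then satisfies all the clues, so magnet ∉ Blue.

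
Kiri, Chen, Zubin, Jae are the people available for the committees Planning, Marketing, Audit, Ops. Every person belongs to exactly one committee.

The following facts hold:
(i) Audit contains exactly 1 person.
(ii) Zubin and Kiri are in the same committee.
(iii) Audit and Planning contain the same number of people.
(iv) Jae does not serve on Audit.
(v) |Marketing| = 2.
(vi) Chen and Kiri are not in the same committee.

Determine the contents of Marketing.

Marketing = {Kiri, Zubin}

From (iv): Jae ∉ Audit.
Suppose Kiri ∉ Marketing: no assignment then satisfies all the clues, so Kiri ∈ Marketing.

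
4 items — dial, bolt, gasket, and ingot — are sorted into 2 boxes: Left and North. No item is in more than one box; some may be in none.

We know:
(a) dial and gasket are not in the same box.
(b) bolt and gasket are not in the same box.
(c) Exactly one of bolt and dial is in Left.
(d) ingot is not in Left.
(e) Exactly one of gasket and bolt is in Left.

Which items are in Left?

Left = {bolt}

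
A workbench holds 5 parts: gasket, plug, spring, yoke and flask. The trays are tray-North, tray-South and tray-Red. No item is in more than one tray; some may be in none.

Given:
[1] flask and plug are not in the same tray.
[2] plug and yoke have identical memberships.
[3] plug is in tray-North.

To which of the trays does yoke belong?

From (3): plug ∈ tray-North.
(1): flask ∉ tray-North.
(2): yoke matches plug: yoke ∈ tray-North.

yoke: tray-North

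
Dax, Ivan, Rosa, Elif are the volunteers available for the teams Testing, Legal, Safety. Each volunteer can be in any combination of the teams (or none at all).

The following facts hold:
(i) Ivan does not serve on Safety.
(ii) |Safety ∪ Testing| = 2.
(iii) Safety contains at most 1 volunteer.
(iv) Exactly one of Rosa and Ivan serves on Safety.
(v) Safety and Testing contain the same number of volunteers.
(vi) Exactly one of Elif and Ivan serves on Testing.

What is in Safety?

Safety = {Rosa}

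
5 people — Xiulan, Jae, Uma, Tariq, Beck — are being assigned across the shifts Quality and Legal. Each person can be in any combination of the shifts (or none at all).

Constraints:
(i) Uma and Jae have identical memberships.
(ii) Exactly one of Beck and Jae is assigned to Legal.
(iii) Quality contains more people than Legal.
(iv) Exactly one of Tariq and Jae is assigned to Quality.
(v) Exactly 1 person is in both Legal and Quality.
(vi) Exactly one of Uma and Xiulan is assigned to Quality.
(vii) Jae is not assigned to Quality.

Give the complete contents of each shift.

Quality = {Beck, Tariq, Xiulan}; Legal = {Beck}

From (vii): Jae ∉ Quality.
(i): Uma matches Jae: Uma ∉ Quality.
(iv) (exactly one): Tariq ∈ Quality.
(vi) (exactly one): Xiulan ∈ Quality.
Suppose Xiulan ∈ Legal: no assignment then satisfies all the clues, so Xiulan ∉ Legal.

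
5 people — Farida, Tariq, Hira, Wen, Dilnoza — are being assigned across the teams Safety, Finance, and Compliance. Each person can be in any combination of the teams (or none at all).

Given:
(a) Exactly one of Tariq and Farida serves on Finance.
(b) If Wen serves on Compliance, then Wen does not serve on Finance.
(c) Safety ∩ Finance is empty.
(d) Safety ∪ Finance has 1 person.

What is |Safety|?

0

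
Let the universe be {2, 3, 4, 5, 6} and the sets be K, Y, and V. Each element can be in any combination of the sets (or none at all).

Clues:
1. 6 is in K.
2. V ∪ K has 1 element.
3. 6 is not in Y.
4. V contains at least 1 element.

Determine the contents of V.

V = {6}

From (1): 6 ∈ K.
From (3): 6 ∉ Y.
Suppose 2 ∈ V: no assignment then satisfies all the clues, so 2 ∉ V.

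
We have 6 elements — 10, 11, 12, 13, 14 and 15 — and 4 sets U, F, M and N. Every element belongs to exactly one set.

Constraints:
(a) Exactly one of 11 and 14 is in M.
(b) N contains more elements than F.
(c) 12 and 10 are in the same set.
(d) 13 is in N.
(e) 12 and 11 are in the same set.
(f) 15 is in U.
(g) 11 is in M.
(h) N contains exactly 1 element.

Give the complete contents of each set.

From (d): 13 ∈ N.
From (f): 15 ∈ U.
From (g): 11 ∈ M.
(a) (exactly one): 14 ∉ M.
(e): 12 matches 11: 12 ∉ U.
(e): 12 matches 11: 12 ∉ F.
(e): 12 matches 11: 12 ∈ M.
(h): N already has 1, so the rest are out.
(c): 10 matches 12: 10 ∉ U.
(c): 10 matches 12: 10 ∉ F.
(c): 10 matches 12: 10 ∈ M.
Suppose 14 ∉ U: no assignment then satisfies all the clues, so 14 ∈ U.

U = {14, 15}; F = {}; M = {10, 11, 12}; N = {13}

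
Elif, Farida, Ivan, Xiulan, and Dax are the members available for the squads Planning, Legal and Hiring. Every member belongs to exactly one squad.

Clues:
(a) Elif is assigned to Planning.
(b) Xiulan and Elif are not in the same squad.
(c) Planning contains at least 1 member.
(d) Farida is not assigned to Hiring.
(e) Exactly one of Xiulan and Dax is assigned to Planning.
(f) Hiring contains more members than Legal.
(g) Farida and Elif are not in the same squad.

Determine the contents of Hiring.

Hiring = {Ivan, Xiulan}

From (a): Elif ∈ Planning.
From (d): Farida ∉ Hiring.
(b): Xiulan ∉ Planning.
(e) (exactly one): Dax ∈ Planning.
(g): Farida ∉ Planning.
Only one squad left: Farida ∈ Legal.
Suppose Ivan ∉ Hiring: no assignment then satisfies all the clues, so Ivan ∈ Hiring.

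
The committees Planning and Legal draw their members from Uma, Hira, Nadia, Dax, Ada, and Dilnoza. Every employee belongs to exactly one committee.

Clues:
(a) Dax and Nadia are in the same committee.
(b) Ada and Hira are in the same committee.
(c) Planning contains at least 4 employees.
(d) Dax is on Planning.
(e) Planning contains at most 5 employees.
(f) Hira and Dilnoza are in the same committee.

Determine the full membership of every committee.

Planning = {Ada, Dax, Dilnoza, Hira, Nadia}; Legal = {Uma}

From (d): Dax ∈ Planning.
(a): Nadia matches Dax: Nadia ∈ Planning.
Suppose Uma ∈ Planning: no assignment then satisfies all the clues, so Uma ∉ Planning.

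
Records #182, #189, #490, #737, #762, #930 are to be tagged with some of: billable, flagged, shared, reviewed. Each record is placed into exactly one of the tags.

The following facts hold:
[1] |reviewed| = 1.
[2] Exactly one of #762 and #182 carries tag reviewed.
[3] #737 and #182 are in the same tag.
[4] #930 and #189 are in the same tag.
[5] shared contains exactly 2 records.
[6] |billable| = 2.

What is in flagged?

flagged = {#490}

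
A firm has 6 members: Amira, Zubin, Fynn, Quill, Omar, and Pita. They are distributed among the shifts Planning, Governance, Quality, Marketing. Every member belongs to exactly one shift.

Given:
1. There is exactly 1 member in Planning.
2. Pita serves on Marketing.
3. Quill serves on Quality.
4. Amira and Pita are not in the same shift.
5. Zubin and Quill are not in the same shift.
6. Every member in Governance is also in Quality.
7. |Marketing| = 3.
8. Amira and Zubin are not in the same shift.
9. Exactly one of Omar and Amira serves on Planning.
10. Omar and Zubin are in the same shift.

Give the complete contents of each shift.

Planning = {Amira}; Governance = {}; Quality = {Fynn, Quill}; Marketing = {Omar, Pita, Zubin}

From (2): Pita ∈ Marketing.
From (3): Quill ∈ Quality.
(4): Amira ∉ Marketing.
(5): Zubin ∉ Quality.
(6) contrapositive: Zubin ∉ Governance.
(10): Omar matches Zubin: Omar ∉ Governance.
(10): Omar matches Zubin: Omar ∉ Quality.
Suppose Amira ∉ Planning: no assignment then satisfies all the clues, so Amira ∈ Planning.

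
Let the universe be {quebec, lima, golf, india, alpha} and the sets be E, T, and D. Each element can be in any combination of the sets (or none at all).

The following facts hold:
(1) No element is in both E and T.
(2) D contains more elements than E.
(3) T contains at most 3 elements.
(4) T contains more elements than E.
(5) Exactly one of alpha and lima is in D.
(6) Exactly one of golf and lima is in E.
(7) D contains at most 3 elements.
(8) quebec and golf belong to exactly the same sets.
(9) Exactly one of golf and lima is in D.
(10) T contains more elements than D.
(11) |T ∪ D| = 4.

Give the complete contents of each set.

E = {lima}; T = {golf, india, quebec}; D = {india, lima}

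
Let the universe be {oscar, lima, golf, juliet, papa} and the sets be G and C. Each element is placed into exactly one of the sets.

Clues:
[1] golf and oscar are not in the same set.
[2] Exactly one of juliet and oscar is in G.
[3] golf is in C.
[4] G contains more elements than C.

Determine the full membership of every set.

G = {lima, oscar, papa}; C = {golf, juliet}

From (3): golf ∈ C.
(1): oscar ∉ C.
Only one set left: oscar ∈ G.
(2) (exactly one): juliet ∉ G.
Only one set left: juliet ∈ C.
Suppose lima ∉ G: no assignment then satisfies all the clues, so lima ∈ G.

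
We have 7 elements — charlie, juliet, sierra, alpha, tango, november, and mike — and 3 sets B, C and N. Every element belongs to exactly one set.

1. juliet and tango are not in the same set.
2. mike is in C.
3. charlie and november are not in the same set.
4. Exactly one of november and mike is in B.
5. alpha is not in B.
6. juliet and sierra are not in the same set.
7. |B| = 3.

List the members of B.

B = {november, sierra, tango}

From (2): mike ∈ C.
From (5): alpha ∉ B.
(4) (exactly one): november ∈ B.
(3): charlie ∉ B.
Suppose juliet ∈ B: no assignment then satisfies all the clues, so juliet ∉ B.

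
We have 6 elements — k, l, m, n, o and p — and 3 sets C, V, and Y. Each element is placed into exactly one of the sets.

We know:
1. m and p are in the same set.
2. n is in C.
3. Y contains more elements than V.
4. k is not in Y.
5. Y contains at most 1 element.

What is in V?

V = {}

From (2): n ∈ C.
From (4): k ∉ Y.
Suppose k ∈ V: no assignment then satisfies all the clues, so k ∉ V.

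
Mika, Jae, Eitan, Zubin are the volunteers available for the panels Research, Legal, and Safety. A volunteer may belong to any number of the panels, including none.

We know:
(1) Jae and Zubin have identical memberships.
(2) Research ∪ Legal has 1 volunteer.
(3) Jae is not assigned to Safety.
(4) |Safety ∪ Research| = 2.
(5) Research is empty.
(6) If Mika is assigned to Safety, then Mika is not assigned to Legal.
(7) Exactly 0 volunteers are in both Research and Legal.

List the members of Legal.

From (3): Jae ∉ Safety.
(1): Zubin matches Jae: Zubin ∉ Safety.
(5): Research already has 0, so the rest are out.
Suppose Mika ∈ Legal: no assignment then satisfies all the clues, so Mika ∉ Legal.

Legal = {Eitan}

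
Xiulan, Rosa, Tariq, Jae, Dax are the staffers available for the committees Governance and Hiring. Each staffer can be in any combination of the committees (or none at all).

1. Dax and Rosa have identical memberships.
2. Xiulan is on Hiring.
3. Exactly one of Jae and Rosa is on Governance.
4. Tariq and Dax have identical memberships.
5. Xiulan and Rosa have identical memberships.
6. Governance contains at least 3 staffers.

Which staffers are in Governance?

Governance = {Dax, Rosa, Tariq, Xiulan}

From (2): Xiulan ∈ Hiring.
(5): Rosa matches Xiulan: Rosa ∈ Hiring.
(1): Dax matches Rosa: Dax ∈ Hiring.
(4): Tariq matches Dax: Tariq ∈ Hiring.
Suppose Xiulan ∉ Governance: no assignment then satisfies all the clues, so Xiulan ∈ Governance.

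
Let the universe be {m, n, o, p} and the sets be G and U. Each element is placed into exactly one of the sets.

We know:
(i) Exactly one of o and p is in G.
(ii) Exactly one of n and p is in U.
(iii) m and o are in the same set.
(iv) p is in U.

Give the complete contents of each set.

G = {m, n, o}; U = {p}

From (iv): p ∈ U.
(i) (exactly one): o ∈ G.
(ii) (exactly one): n ∉ U.
(iii): m matches o: m ∈ G.
Only one set left: n ∈ G.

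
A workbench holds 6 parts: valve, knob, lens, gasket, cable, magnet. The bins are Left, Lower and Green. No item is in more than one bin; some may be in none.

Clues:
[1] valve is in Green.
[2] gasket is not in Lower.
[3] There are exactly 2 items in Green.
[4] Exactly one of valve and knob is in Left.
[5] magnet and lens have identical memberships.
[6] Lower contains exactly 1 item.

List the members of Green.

Green = {gasket, valve}

From (1): valve ∈ Green.
From (2): gasket ∉ Lower.
(4) (exactly one): knob ∈ Left.
Suppose lens ∈ Green: no assignment then satisfies all the clues, so lens ∉ Green.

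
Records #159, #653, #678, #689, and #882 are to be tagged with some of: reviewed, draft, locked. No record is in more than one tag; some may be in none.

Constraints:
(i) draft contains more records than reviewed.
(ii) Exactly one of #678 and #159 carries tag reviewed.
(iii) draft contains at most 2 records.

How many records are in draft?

2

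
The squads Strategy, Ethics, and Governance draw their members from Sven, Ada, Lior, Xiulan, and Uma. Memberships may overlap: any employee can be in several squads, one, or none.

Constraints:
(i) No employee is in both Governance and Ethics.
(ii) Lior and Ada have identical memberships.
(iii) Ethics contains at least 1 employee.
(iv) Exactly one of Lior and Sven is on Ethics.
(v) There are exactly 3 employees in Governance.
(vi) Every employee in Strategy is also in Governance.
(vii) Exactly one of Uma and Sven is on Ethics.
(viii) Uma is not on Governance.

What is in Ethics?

Ethics = {Sven}

From (viii): Uma ∉ Governance.
(vi) contrapositive: Uma ∉ Strategy.
Suppose Sven ∉ Ethics: no assignment then satisfies all the clues, so Sven ∈ Ethics.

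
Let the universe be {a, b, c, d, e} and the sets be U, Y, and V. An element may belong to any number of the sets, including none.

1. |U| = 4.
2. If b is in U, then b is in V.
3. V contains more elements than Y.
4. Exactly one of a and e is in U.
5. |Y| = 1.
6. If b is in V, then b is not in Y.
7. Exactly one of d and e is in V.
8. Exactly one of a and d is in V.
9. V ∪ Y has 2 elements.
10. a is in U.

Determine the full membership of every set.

U = {a, b, c, d}; Y = {d}; V = {b, d}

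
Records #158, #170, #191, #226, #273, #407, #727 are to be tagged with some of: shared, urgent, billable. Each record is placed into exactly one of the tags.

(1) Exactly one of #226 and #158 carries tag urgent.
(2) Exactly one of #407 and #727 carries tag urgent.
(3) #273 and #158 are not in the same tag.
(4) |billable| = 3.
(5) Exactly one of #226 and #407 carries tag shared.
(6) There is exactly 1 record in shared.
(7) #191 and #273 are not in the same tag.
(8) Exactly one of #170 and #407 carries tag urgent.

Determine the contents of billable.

billable = {#170, #273, #727}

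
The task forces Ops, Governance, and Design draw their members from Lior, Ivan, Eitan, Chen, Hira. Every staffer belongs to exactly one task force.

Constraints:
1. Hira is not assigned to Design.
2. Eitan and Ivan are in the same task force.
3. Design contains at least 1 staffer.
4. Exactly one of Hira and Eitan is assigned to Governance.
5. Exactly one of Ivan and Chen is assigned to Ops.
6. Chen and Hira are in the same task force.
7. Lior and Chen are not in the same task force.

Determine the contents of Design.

Design = {Lior}

From (1): Hira ∉ Design.
(6): Chen matches Hira: Chen ∉ Design.
Suppose Lior ∉ Design: no assignment then satisfies all the clues, so Lior ∈ Design.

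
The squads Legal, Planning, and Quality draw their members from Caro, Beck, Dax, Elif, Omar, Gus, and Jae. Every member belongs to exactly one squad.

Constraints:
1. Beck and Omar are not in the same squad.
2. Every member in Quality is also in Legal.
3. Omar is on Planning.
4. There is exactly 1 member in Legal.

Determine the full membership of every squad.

Legal = {Beck}; Planning = {Caro, Dax, Elif, Gus, Jae, Omar}; Quality = {}

From (3): Omar ∈ Planning.
(1): Beck ∉ Planning.
Suppose Caro ∈ Legal: no assignment then satisfies all the clues, so Caro ∉ Legal.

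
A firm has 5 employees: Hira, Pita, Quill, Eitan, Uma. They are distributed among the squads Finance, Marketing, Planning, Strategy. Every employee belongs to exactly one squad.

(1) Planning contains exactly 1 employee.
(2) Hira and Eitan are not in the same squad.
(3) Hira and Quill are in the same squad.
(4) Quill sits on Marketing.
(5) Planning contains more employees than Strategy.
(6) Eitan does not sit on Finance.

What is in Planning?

Planning = {Eitan}

From (4): Quill ∈ Marketing.
From (6): Eitan ∉ Finance.
(3): Hira matches Quill: Hira ∉ Finance.
(3): Hira matches Quill: Hira ∈ Marketing.
(2): Eitan ∉ Marketing.
Suppose Pita ∈ Planning: no assignment then satisfies all the clues, so Pita ∉ Planning.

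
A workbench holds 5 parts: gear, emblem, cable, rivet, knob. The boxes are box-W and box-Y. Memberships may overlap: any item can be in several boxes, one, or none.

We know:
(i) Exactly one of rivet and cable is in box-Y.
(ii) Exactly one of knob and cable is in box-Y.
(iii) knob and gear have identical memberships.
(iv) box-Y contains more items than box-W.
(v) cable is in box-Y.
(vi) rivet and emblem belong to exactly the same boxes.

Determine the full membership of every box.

box-W = {}; box-Y = {cable}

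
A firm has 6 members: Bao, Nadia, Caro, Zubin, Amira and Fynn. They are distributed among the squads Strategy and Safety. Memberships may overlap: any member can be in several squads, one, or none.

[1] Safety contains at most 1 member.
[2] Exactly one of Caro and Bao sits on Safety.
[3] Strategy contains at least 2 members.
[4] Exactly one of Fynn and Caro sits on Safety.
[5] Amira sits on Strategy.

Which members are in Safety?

Safety = {Caro}

From (5): Amira ∈ Strategy.
Suppose Bao ∈ Safety: no assignment then satisfies all the clues, so Bao ∉ Safety.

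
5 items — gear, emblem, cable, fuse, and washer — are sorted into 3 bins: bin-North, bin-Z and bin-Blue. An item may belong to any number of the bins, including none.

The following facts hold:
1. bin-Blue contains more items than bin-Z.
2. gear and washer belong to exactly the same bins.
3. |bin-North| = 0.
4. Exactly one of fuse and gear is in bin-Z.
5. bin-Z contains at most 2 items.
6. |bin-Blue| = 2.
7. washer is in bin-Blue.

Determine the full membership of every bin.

bin-North = {}; bin-Z = {fuse}; bin-Blue = {gear, washer}

From (7): washer ∈ bin-Blue.
(2): gear matches washer: gear ∈ bin-Blue.
(3): bin-North already has 0, so the rest are out.
(6): bin-Blue already has 2, so the rest are out.
Suppose gear ∈ bin-Z: no assignment then satisfies all the clues, so gear ∉ bin-Z.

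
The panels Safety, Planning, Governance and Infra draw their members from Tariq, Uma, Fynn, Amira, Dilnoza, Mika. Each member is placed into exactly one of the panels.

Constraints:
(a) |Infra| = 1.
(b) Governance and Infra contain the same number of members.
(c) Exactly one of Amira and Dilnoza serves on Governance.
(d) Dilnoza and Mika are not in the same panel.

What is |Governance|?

1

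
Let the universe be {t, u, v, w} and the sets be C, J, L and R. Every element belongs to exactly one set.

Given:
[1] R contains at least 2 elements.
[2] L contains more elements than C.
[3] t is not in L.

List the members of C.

C = {}

From (3): t ∉ L.
Suppose t ∈ C: no assignment then satisfies all the clues, so t ∉ C.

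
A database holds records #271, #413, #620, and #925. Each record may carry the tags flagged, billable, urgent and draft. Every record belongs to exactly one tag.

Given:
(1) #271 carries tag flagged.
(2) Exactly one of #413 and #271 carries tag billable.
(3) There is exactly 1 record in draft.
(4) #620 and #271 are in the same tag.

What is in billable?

From (1): #271 ∈ flagged.
(2) (exactly one): #413 ∈ billable.
(4): #620 matches #271: #620 ∈ flagged.
(3): only 1 candidates remain for draft, so all are in.

billable = {#413}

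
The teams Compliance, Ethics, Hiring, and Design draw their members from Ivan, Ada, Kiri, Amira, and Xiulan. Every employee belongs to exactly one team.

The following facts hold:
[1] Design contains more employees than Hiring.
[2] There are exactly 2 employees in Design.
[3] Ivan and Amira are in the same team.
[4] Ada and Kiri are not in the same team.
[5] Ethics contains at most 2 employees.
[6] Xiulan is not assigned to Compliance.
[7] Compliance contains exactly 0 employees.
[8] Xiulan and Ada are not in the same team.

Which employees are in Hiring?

Hiring = {Ada}

From (6): Xiulan ∉ Compliance.
(7): Compliance already has 0, so the rest are out.
Suppose Ivan ∈ Hiring: no assignment then satisfies all the clues, so Ivan ∉ Hiring.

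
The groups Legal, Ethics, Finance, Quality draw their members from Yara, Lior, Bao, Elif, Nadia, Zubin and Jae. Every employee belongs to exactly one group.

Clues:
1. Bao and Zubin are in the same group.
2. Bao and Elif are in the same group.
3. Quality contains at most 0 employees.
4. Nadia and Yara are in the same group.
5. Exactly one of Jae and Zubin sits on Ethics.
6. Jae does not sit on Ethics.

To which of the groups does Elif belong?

From (6): Jae ∉ Ethics.
(3): Quality already has 0, so the rest are out.
(5) (exactly one): Zubin ∈ Ethics.
(1): Bao matches Zubin: Bao ∉ Legal.
(1): Bao matches Zubin: Bao ∈ Ethics.
(2): Elif matches Bao: Elif ∉ Legal.
(2): Elif matches Bao: Elif ∈ Ethics.

Elif: Ethics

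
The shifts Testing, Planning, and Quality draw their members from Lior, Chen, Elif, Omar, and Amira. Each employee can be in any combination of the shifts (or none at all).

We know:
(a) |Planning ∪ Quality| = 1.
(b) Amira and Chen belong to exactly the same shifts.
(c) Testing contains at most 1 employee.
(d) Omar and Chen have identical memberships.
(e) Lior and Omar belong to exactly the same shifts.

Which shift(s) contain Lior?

Lior: none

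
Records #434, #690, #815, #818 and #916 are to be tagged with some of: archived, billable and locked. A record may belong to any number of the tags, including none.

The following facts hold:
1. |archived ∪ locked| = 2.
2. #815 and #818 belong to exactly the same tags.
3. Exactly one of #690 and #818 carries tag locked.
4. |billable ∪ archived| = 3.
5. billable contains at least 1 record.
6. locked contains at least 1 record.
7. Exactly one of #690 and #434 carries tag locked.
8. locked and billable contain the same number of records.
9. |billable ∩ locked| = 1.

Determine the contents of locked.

locked = {#690, #916}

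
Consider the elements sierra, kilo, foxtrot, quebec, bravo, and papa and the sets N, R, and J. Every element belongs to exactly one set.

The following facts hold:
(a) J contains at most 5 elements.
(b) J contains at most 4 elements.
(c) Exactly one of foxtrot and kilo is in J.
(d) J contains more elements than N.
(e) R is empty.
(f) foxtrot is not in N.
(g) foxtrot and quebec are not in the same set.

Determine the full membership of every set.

N = {kilo, quebec}; R = {}; J = {bravo, foxtrot, papa, sierra}

From (f): foxtrot ∉ N.
(e): R already has 0, so the rest are out.
Only one set left: foxtrot ∈ J.
(c) (exactly one): kilo ∉ J.
(g): quebec ∉ J.
Only one set left: kilo ∈ N.
Only one set left: quebec ∈ N.
Suppose sierra ∈ N: no assignment then satisfies all the clues, so sierra ∉ N.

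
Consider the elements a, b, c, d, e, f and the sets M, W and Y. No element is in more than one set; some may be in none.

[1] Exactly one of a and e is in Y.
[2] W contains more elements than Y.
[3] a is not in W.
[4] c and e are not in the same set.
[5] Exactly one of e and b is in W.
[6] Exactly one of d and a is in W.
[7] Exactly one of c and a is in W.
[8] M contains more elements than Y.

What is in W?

W = {b, c, d}

From (3): a ∉ W.
(6) (exactly one): d ∈ W.
(7) (exactly one): c ∈ W.
(4): e ∉ W.
(5) (exactly one): b ∈ W.
Suppose f ∈ W: no assignment then satisfies all the clues, so f ∉ W.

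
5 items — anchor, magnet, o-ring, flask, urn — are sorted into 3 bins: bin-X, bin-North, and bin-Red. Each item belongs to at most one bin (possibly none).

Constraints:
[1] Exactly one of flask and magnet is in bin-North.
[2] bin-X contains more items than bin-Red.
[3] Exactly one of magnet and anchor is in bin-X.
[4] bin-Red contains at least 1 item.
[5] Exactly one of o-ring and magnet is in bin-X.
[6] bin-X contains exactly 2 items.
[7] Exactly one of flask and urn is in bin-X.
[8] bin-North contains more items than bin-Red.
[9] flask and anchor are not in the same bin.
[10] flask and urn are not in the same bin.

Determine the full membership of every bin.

bin-X = {magnet, urn}; bin-North = {flask, o-ring}; bin-Red = {anchor}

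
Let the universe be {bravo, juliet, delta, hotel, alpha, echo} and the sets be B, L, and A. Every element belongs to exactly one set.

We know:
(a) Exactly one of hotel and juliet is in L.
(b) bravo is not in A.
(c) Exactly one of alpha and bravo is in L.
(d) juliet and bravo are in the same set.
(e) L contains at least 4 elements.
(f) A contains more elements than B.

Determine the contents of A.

A = {alpha, hotel}

From (b): bravo ∉ A.
(d): juliet matches bravo: juliet ∉ A.
Suppose delta ∈ A: no assignment then satisfies all the clues, so delta ∉ A.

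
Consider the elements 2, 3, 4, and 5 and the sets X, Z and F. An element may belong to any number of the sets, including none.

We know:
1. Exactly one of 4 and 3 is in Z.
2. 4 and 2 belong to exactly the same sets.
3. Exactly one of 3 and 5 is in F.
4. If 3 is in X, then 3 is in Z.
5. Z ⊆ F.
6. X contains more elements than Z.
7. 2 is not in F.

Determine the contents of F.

From (7): 2 ∉ F.
(2): 4 matches 2: 4 ∉ F.
(5) contrapositive: 2 ∉ Z.
(5) contrapositive: 4 ∉ Z.
(1) (exactly one): 3 ∈ Z.
(5) with 3 ∈ Z: 3 ∈ F.
(3) (exactly one): 5 ∉ F.
(5) contrapositive: 5 ∉ Z.

F = {3}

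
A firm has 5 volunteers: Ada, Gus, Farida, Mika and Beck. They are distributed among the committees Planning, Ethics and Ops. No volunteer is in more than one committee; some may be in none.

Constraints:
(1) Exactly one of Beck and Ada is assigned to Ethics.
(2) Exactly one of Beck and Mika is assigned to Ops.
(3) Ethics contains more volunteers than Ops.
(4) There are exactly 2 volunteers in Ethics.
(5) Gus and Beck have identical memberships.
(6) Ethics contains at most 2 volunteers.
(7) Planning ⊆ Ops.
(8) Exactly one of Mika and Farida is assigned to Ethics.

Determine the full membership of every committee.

Planning = {}; Ethics = {Ada, Farida}; Ops = {Mika}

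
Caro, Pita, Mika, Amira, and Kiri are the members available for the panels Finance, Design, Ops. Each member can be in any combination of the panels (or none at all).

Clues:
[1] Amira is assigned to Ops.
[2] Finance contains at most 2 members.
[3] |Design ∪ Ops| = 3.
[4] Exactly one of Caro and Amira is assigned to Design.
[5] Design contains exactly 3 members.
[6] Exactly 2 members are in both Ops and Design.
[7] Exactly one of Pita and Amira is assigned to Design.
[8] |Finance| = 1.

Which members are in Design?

Design = {Amira, Kiri, Mika}

From (1): Amira ∈ Ops.
Suppose Caro ∈ Design: no assignment then satisfies all the clues, so Caro ∉ Design.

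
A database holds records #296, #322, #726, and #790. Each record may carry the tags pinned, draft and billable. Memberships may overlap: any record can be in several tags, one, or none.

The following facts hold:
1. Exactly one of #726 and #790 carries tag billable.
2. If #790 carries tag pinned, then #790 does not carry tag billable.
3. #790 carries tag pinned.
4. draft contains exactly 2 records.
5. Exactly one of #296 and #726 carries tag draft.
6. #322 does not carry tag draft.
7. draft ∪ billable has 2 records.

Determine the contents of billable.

billable = {#726}

From (3): #790 ∈ pinned.
From (6): #322 ∉ draft.
(2): #790 ∉ billable.
(1) (exactly one): #726 ∈ billable.
Suppose #296 ∈ billable: no assignment then satisfies all the clues, so #296 ∉ billable.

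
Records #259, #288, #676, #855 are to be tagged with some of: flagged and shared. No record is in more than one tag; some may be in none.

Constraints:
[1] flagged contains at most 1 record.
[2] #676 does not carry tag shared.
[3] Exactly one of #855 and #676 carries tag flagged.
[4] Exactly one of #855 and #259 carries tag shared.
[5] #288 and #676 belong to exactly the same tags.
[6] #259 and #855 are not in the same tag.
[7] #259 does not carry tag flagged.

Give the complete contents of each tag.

flagged = {#855}; shared = {#259}

From (2): #676 ∉ shared.
From (7): #259 ∉ flagged.
(5): #288 matches #676: #288 ∉ shared.
Suppose #259 ∉ shared: no assignment then satisfies all the clues, so #259 ∈ shared.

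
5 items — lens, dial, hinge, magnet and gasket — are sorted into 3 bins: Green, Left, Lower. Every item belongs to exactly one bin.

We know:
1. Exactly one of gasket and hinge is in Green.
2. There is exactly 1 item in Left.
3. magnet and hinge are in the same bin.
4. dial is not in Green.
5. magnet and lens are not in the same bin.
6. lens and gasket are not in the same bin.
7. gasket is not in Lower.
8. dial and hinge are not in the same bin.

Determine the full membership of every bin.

Green = {hinge, magnet}; Left = {gasket}; Lower = {dial, lens}

From (4): dial ∉ Green.
From (7): gasket ∉ Lower.
Suppose lens ∈ Green: no assignment then satisfies all the clues, so lens ∉ Green.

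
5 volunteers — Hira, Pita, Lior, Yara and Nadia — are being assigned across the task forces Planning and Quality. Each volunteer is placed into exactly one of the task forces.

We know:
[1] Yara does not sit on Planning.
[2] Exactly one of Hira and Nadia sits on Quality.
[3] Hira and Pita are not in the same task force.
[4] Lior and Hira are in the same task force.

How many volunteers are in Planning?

2

From (1): Yara ∉ Planning.
Only one task force left: Yara ∈ Quality.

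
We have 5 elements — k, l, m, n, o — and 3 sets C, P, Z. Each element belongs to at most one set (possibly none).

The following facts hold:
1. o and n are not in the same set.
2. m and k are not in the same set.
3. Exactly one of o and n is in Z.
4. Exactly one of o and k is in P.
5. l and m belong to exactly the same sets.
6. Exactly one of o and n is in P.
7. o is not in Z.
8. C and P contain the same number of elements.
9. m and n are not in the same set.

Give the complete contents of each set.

C = {k}; P = {o}; Z = {n}

From (7): o ∉ Z.
(3) (exactly one): n ∈ Z.
(6) (exactly one): o ∈ P.
(9): m ∉ Z.
(4) (exactly one): k ∉ P.
(5): l matches m: l ∉ Z.
Suppose k ∉ C: no assignment then satisfies all the clues, so k ∈ C.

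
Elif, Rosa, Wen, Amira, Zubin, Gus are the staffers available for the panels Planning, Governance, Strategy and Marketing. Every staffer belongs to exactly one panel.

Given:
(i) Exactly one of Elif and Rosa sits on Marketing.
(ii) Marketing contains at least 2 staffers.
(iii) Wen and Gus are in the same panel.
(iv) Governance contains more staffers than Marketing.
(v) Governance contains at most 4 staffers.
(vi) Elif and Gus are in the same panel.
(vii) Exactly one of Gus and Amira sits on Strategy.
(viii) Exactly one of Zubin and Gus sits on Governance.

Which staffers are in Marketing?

Marketing = {Rosa, Zubin}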